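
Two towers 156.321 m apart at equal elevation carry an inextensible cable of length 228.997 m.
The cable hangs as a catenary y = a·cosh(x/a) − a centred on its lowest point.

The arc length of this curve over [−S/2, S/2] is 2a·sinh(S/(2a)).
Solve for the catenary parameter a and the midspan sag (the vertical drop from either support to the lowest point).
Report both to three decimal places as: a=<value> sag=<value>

a=49.765 sag=75.081

seed: a₀ = √(S³/(24(L−S))) = √(156.321³/(24·72.676)) = 46.797738
iter 1: u=1.670177  f(a)=+1.084e+01  f'(a)=-4.063e+00  a ← 46.797738 − (+1.084e+01/-4.063e+00) = 49.464652
iter 2: u=1.580128  f(a)=+9.954e-01  f'(a)=-3.348e+00  a ← 49.464652 − (+9.954e-01/-3.348e+00) = 49.761929
iter 3: u=1.570689  f(a)=+1.027e-02  f'(a)=-3.279e+00  a ← 49.761929 − (+1.027e-02/-3.279e+00) = 49.765061
iter 4: u=1.570590  f(a)=+1.119e-06  f'(a)=-3.279e+00  a ← 49.765061 − (+1.119e-06/-3.279e+00) = 49.765062
iter 5: u=1.570590  f(a)=+2.842e-14  f'(a)=-3.279e+00  a ← 49.765062 − (+2.842e-14/-3.279e+00) = 49.765062
converged: |Δa| < 1e-12 after 5 iterations
sag = a·(cosh(S/(2a)) − 1) = 49.765062·(cosh(1.570590) − 1) = 75.080715
T_max/T_min = cosh(S/(2a)) = 2.508703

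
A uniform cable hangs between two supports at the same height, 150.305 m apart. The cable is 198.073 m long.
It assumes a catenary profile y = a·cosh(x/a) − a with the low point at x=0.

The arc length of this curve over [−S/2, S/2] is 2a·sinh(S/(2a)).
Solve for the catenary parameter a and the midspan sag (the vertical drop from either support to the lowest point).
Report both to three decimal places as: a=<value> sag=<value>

a=56.849 sag=57.344

seed: a₀ = √(S³/(24(L−S))) = √(150.305³/(24·47.768)) = 54.423440
iter 1: u=1.380885  f(a)=+4.767e+00  f'(a)=-2.114e+00  a ← 54.423440 − (+4.767e+00/-2.114e+00) = 56.678485
iter 2: u=1.325944  f(a)=+3.123e-01  f'(a)=-1.845e+00  a ← 56.678485 − (+3.123e-01/-1.845e+00) = 56.847731
iter 3: u=1.321996  f(a)=+1.548e-03  f'(a)=-1.827e+00  a ← 56.847731 − (+1.548e-03/-1.827e+00) = 56.848579
iter 4: u=1.321977  f(a)=+3.846e-08  f'(a)=-1.827e+00  a ← 56.848579 − (+3.846e-08/-1.827e+00) = 56.848579
iter 5: u=1.321977  f(a)=+0.000e+00  f'(a)=-1.827e+00  a ← 56.848579 − (+0.000e+00/-1.827e+00) = 56.848579
converged: |Δa| < 1e-12 after 5 iterations
sag = a·(cosh(S/(2a)) − 1) = 56.848579·(cosh(1.321977) − 1) = 57.344194
T_max/T_min = cosh(S/(2a)) = 2.008718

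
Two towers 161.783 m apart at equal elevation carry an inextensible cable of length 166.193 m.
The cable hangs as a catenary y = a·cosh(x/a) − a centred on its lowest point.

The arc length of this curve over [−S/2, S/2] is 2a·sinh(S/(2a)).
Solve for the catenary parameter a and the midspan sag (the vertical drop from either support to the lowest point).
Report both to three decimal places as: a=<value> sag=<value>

a=200.833 sag=16.512

seed: a₀ = √(S³/(24(L−S))) = √(161.783³/(24·4.410)) = 200.020455
iter 1: u=0.404416  f(a)=+3.620e-02  f'(a)=-4.482e-02  a ← 200.020455 − (+3.620e-02/-4.482e-02) = 200.828204
iter 2: u=0.402790  f(a)=+2.205e-04  f'(a)=-4.428e-02  a ← 200.828204 − (+2.205e-04/-4.428e-02) = 200.833184
iter 3: u=0.402780  f(a)=+8.289e-09  f'(a)=-4.427e-02  a ← 200.833184 − (+8.289e-09/-4.427e-02) = 200.833184
iter 4: u=0.402780  f(a)=+0.000e+00  f'(a)=-4.427e-02  a ← 200.833184 − (+0.000e+00/-4.427e-02) = 200.833184
converged: |Δa| < 1e-12 after 4 iterations
sag = a·(cosh(S/(2a)) − 1) = 200.833184·(cosh(0.402780) − 1) = 16.512154
T_max/T_min = cosh(S/(2a)) = 1.082218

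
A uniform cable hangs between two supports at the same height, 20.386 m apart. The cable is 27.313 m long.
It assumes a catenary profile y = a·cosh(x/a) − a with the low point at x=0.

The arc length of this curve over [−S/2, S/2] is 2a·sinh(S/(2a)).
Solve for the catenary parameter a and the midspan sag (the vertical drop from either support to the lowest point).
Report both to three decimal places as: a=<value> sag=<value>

seed: a₀ = √(S³/(24(L−S))) = √(20.386³/(24·6.927)) = 7.138711
iter 1: u=1.427849  f(a)=+7.414e-01  f'(a)=-2.366e+00  a ← 7.138711 − (+7.414e-01/-2.366e+00) = 7.452026
iter 2: u=1.367816  f(a)=+5.160e-02  f'(a)=-2.047e+00  a ← 7.452026 − (+5.160e-02/-2.047e+00) = 7.477231
iter 3: u=1.363205  f(a)=+2.913e-04  f'(a)=-2.024e+00  a ← 7.477231 − (+2.913e-04/-2.024e+00) = 7.477375
iter 4: u=1.363179  f(a)=+9.403e-09  f'(a)=-2.024e+00  a ← 7.477375 − (+9.403e-09/-2.024e+00) = 7.477375
iter 5: u=1.363179  f(a)=+1.066e-14  f'(a)=-2.024e+00  a ← 7.477375 − (+1.066e-14/-2.024e+00) = 7.477375
converged: |Δa| < 1e-12 after 5 iterations
sag = a·(cosh(S/(2a)) − 1) = 7.477375·(cosh(1.363179) − 1) = 8.092183
T_max/T_min = cosh(S/(2a)) = 2.082222

a=7.477 sag=8.092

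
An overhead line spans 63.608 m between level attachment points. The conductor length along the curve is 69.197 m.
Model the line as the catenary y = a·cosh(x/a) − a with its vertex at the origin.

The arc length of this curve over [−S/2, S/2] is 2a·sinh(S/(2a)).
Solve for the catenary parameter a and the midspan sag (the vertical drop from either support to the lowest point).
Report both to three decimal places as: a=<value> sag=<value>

seed: a₀ = √(S³/(24(L−S))) = √(63.608³/(24·5.589)) = 43.802100
iter 1: u=0.726084  f(a)=+1.492e-01  f'(a)=-2.689e-01  a ← 43.802100 − (+1.492e-01/-2.689e-01) = 44.356904
iter 2: u=0.717002  f(a)=+2.882e-03  f'(a)=-2.586e-01  a ← 44.356904 − (+2.882e-03/-2.586e-01) = 44.368048
iter 3: u=0.716822  f(a)=+1.122e-06  f'(a)=-2.584e-01  a ← 44.368048 − (+1.122e-06/-2.584e-01) = 44.368052
iter 4: u=0.716822  f(a)=+1.847e-13  f'(a)=-2.584e-01  a ← 44.368052 − (+1.847e-13/-2.584e-01) = 44.368052
converged: |Δa| < 1e-12 after 4 iterations
sag = a·(cosh(S/(2a)) − 1) = 44.368052·(cosh(0.716822) − 1) = 11.895437
T_max/T_min = cosh(S/(2a)) = 1.268108

a=44.368 sag=11.895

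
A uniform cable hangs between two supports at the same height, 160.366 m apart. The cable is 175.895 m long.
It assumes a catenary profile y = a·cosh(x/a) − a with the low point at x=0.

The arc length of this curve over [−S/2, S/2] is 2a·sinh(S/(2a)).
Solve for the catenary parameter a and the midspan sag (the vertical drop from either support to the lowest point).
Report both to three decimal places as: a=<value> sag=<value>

a=106.689 sag=31.576

seed: a₀ = √(S³/(24(L−S))) = √(160.366³/(24·15.529)) = 105.194027
iter 1: u=0.762239  f(a)=+4.574e-01  f'(a)=-3.128e-01  a ← 105.194027 − (+4.574e-01/-3.128e-01) = 106.656545
iter 2: u=0.751787  f(a)=+9.714e-03  f'(a)=-2.996e-01  a ← 106.656545 − (+9.714e-03/-2.996e-01) = 106.688968
iter 3: u=0.751558  f(a)=+4.592e-06  f'(a)=-2.993e-01  a ← 106.688968 − (+4.592e-06/-2.993e-01) = 106.688983
iter 4: u=0.751558  f(a)=+9.948e-13  f'(a)=-2.993e-01  a ← 106.688983 − (+9.948e-13/-2.993e-01) = 106.688983
converged: |Δa| < 1e-12 after 4 iterations
sag = a·(cosh(S/(2a)) − 1) = 106.688983·(cosh(0.751558) − 1) = 31.576348
T_max/T_min = cosh(S/(2a)) = 1.295966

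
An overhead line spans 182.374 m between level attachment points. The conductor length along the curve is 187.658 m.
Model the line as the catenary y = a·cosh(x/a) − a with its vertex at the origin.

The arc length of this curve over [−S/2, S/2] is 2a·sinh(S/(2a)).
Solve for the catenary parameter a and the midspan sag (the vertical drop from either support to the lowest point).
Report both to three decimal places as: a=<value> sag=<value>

a=219.648 sag=19.202

seed: a₀ = √(S³/(24(L−S))) = √(182.374³/(24·5.284)) = 218.704319
iter 1: u=0.416942  f(a)=+4.612e-02  f'(a)=-4.917e-02  a ← 218.704319 − (+4.612e-02/-4.917e-02) = 219.642347
iter 2: u=0.415161  f(a)=+2.984e-04  f'(a)=-4.853e-02  a ← 219.642347 − (+2.984e-04/-4.853e-02) = 219.648495
iter 3: u=0.415150  f(a)=+1.267e-08  f'(a)=-4.853e-02  a ← 219.648495 − (+1.267e-08/-4.853e-02) = 219.648495
iter 4: u=0.415150  f(a)=-2.842e-14  f'(a)=-4.853e-02  a ← 219.648495 − (-2.842e-14/-4.853e-02) = 219.648495
converged: |Δa| < 1e-12 after 4 iterations
sag = a·(cosh(S/(2a)) − 1) = 219.648495·(cosh(0.415150) − 1) = 19.201547
T_max/T_min = cosh(S/(2a)) = 1.087419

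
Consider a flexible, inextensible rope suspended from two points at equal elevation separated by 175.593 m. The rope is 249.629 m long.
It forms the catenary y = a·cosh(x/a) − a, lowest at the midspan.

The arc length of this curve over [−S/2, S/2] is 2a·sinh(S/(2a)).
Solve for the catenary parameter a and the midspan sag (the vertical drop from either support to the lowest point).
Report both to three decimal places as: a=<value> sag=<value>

a=58.399 sag=79.402

seed: a₀ = √(S³/(24(L−S))) = √(175.593³/(24·74.036)) = 55.199317
iter 1: u=1.590536  f(a)=+9.949e+00  f'(a)=-3.425e+00  a ← 55.199317 − (+9.949e+00/-3.425e+00) = 58.103862
iter 2: u=1.511027  f(a)=+8.392e-01  f'(a)=-2.870e+00  a ← 58.103862 − (+8.392e-01/-2.870e+00) = 58.396299
iter 3: u=1.503460  f(a)=+7.187e-03  f'(a)=-2.821e+00  a ← 58.396299 − (+7.187e-03/-2.821e+00) = 58.398846
iter 4: u=1.503394  f(a)=+5.370e-07  f'(a)=-2.820e+00  a ← 58.398846 − (+5.370e-07/-2.820e+00) = 58.398847
iter 5: u=1.503394  f(a)=+2.842e-14  f'(a)=-2.820e+00  a ← 58.398847 − (+2.842e-14/-2.820e+00) = 58.398847
converged: |Δa| < 1e-12 after 5 iterations
sag = a·(cosh(S/(2a)) − 1) = 58.398847·(cosh(1.503394) − 1) = 79.402041
T_max/T_min = cosh(S/(2a)) = 2.359651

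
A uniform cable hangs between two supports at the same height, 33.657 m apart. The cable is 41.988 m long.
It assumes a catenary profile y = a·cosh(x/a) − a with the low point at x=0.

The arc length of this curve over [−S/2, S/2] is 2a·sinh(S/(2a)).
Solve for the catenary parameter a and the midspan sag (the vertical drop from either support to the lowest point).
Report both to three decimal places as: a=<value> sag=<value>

seed: a₀ = √(S³/(24(L−S))) = √(33.657³/(24·8.331)) = 13.808895
iter 1: u=1.218671  f(a)=+6.410e-01  f'(a)=-1.396e+00  a ← 13.808895 − (+6.410e-01/-1.396e+00) = 14.268183
iter 2: u=1.179442  f(a)=+3.337e-02  f'(a)=-1.254e+00  a ← 14.268183 − (+3.337e-02/-1.254e+00) = 14.294798
iter 3: u=1.177246  f(a)=+1.014e-04  f'(a)=-1.246e+00  a ← 14.294798 − (+1.014e-04/-1.246e+00) = 14.294879
iter 4: u=1.177240  f(a)=+9.432e-10  f'(a)=-1.246e+00  a ← 14.294879 − (+9.432e-10/-1.246e+00) = 14.294879
iter 5: u=1.177240  f(a)=-1.421e-14  f'(a)=-1.246e+00  a ← 14.294879 − (-1.421e-14/-1.246e+00) = 14.294879
converged: |Δa| < 1e-12 after 5 iterations
sag = a·(cosh(S/(2a)) − 1) = 14.294879·(cosh(1.177240) − 1) = 11.103774
T_max/T_min = cosh(S/(2a)) = 1.776766

a=14.295 sag=11.104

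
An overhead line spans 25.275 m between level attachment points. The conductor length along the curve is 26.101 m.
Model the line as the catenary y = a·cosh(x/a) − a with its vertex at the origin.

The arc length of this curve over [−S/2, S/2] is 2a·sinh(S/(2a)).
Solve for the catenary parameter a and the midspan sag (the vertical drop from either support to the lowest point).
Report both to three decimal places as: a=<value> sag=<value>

seed: a₀ = √(S³/(24(L−S))) = √(25.275³/(24·0.826)) = 28.539154
iter 1: u=0.442813  f(a)=+8.136e-03  f'(a)=-5.903e-02  a ← 28.539154 − (+8.136e-03/-5.903e-02) = 28.676989
iter 2: u=0.440684  f(a)=+5.932e-05  f'(a)=-5.817e-02  a ← 28.676989 − (+5.932e-05/-5.817e-02) = 28.678009
iter 3: u=0.440669  f(a)=+3.205e-09  f'(a)=-5.816e-02  a ← 28.678009 − (+3.205e-09/-5.816e-02) = 28.678009
iter 4: u=0.440669  f(a)=-7.105e-15  f'(a)=-5.816e-02  a ← 28.678009 − (-7.105e-15/-5.816e-02) = 28.678009
converged: |Δa| < 1e-12 after 4 iterations
sag = a·(cosh(S/(2a)) − 1) = 28.678009·(cosh(0.440669) − 1) = 2.829827
T_max/T_min = cosh(S/(2a)) = 1.098676

a=28.678 sag=2.830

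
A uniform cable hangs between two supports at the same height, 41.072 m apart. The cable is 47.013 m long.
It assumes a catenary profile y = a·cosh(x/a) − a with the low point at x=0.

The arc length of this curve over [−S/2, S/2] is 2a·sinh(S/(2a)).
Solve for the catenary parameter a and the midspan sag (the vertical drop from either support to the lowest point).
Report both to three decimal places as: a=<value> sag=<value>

seed: a₀ = √(S³/(24(L−S))) = √(41.072³/(24·5.941)) = 22.043644
iter 1: u=0.931606  f(a)=+2.632e-01  f'(a)=-5.873e-01  a ← 22.043644 − (+2.632e-01/-5.873e-01) = 22.491812
iter 2: u=0.913043  f(a)=+8.241e-03  f'(a)=-5.510e-01  a ← 22.491812 − (+8.241e-03/-5.510e-01) = 22.506768
iter 3: u=0.912437  f(a)=+8.658e-06  f'(a)=-5.499e-01  a ← 22.506768 − (+8.658e-06/-5.499e-01) = 22.506784
iter 4: u=0.912436  f(a)=+9.585e-12  f'(a)=-5.499e-01  a ← 22.506784 − (+9.585e-12/-5.499e-01) = 22.506784
converged: |Δa| < 1e-12 after 4 iterations
sag = a·(cosh(S/(2a)) − 1) = 22.506784·(cosh(0.912436) − 1) = 10.037200
T_max/T_min = cosh(S/(2a)) = 1.445963

a=22.507 sag=10.037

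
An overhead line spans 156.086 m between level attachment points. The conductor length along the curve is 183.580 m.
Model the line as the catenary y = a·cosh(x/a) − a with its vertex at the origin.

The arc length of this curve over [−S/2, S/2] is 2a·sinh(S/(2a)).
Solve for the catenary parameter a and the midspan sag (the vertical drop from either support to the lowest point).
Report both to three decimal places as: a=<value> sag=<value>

a=77.843 sag=42.510

seed: a₀ = √(S³/(24(L−S))) = √(156.086³/(24·27.494)) = 75.913907
iter 1: u=1.028046  f(a)=+1.490e+00  f'(a)=-8.038e-01  a ← 75.913907 − (+1.490e+00/-8.038e-01) = 77.767482
iter 2: u=1.003543  f(a)=+5.632e-02  f'(a)=-7.441e-01  a ← 77.767482 − (+5.632e-02/-7.441e-01) = 77.843165
iter 3: u=1.002567  f(a)=+8.746e-05  f'(a)=-7.418e-01  a ← 77.843165 − (+8.746e-05/-7.418e-01) = 77.843283
iter 4: u=1.002566  f(a)=+2.116e-10  f'(a)=-7.418e-01  a ← 77.843283 − (+2.116e-10/-7.418e-01) = 77.843283
iter 5: u=1.002566  f(a)=+2.842e-14  f'(a)=-7.418e-01  a ← 77.843283 − (+2.842e-14/-7.418e-01) = 77.843283
converged: |Δa| < 1e-12 after 5 iterations
sag = a·(cosh(S/(2a)) − 1) = 77.843283·(cosh(1.002566) − 1) = 42.510283
T_max/T_min = cosh(S/(2a)) = 1.546101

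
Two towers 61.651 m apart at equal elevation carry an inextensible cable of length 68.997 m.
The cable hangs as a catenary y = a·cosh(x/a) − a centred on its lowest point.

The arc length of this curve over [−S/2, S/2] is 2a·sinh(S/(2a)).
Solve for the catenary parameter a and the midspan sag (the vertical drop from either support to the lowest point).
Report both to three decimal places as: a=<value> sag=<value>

seed: a₀ = √(S³/(24(L−S))) = √(61.651³/(24·7.346)) = 36.456847
iter 1: u=0.845534  f(a)=+2.671e-01  f'(a)=-4.326e-01  a ← 36.456847 − (+2.671e-01/-4.326e-01) = 37.074360
iter 2: u=0.831451  f(a)=+6.938e-03  f'(a)=-4.103e-01  a ← 37.074360 − (+6.938e-03/-4.103e-01) = 37.091267
iter 3: u=0.831072  f(a)=+4.957e-06  f'(a)=-4.098e-01  a ← 37.091267 − (+4.957e-06/-4.098e-01) = 37.091279
iter 4: u=0.831071  f(a)=+2.530e-12  f'(a)=-4.098e-01  a ← 37.091279 − (+2.530e-12/-4.098e-01) = 37.091279
converged: |Δa| < 1e-12 after 4 iterations
sag = a·(cosh(S/(2a)) − 1) = 37.091279·(cosh(0.831071) − 1) = 13.563528
T_max/T_min = cosh(S/(2a)) = 1.365680

a=37.091 sag=13.564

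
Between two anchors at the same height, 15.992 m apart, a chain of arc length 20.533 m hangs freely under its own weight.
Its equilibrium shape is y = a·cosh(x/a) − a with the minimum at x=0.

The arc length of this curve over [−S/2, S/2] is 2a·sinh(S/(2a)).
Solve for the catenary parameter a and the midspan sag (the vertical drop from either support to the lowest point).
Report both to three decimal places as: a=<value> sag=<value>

seed: a₀ = √(S³/(24(L−S))) = √(15.992³/(24·4.541)) = 6.125941
iter 1: u=1.305269  f(a)=+4.029e-01  f'(a)=-1.751e+00  a ← 6.125941 − (+4.029e-01/-1.751e+00) = 6.356038
iter 2: u=1.258016  f(a)=+2.381e-02  f'(a)=-1.550e+00  a ← 6.356038 − (+2.381e-02/-1.550e+00) = 6.371406
iter 3: u=1.254982  f(a)=+9.474e-05  f'(a)=-1.537e+00  a ← 6.371406 − (+9.474e-05/-1.537e+00) = 6.371467
iter 4: u=1.254970  f(a)=+1.513e-09  f'(a)=-1.537e+00  a ← 6.371467 − (+1.513e-09/-1.537e+00) = 6.371467
iter 5: u=1.254970  f(a)=+0.000e+00  f'(a)=-1.537e+00  a ← 6.371467 − (+0.000e+00/-1.537e+00) = 6.371467
converged: |Δa| < 1e-12 after 5 iterations
sag = a·(cosh(S/(2a)) − 1) = 6.371467·(cosh(1.254970) − 1) = 5.711439
T_max/T_min = cosh(S/(2a)) = 1.896409

a=6.371 sag=5.711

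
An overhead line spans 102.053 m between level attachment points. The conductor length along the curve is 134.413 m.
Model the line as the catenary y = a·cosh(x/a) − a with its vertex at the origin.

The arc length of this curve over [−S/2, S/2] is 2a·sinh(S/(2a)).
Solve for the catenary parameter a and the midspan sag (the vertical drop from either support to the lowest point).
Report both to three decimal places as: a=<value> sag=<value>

seed: a₀ = √(S³/(24(L−S))) = √(102.053³/(24·32.360)) = 36.993787
iter 1: u=1.379326  f(a)=+3.222e+00  f'(a)=-2.106e+00  a ← 36.993787 − (+3.222e+00/-2.106e+00) = 38.523640
iter 2: u=1.324550  f(a)=+2.106e-01  f'(a)=-1.839e+00  a ← 38.523640 − (+2.106e-01/-1.839e+00) = 38.638190
iter 3: u=1.320623  f(a)=+1.039e-03  f'(a)=-1.821e+00  a ← 38.638190 − (+1.039e-03/-1.821e+00) = 38.638761
iter 4: u=1.320604  f(a)=+2.560e-08  f'(a)=-1.820e+00  a ← 38.638761 − (+2.560e-08/-1.820e+00) = 38.638761
iter 5: u=1.320604  f(a)=-2.842e-14  f'(a)=-1.820e+00  a ← 38.638761 − (-2.842e-14/-1.820e+00) = 38.638761
converged: |Δa| < 1e-12 after 5 iterations
sag = a·(cosh(S/(2a)) − 1) = 38.638761·(cosh(1.320604) − 1) = 38.883284
T_max/T_min = cosh(S/(2a)) = 2.006328

a=38.639 sag=38.883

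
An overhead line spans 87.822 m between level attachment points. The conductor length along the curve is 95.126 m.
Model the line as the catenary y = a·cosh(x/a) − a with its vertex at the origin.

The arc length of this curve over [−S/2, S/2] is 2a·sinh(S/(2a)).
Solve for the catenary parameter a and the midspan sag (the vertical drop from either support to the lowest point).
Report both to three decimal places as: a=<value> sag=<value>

seed: a₀ = √(S³/(24(L−S))) = √(87.822³/(24·7.304)) = 62.161142
iter 1: u=0.706406  f(a)=+1.844e-01  f'(a)=-2.469e-01  a ← 62.161142 − (+1.844e-01/-2.469e-01) = 62.907957
iter 2: u=0.698020  f(a)=+3.376e-03  f'(a)=-2.380e-01  a ← 62.907957 − (+3.376e-03/-2.380e-01) = 62.922144
iter 3: u=0.697862  f(a)=+1.178e-06  f'(a)=-2.378e-01  a ← 62.922144 − (+1.178e-06/-2.378e-01) = 62.922149
iter 4: u=0.697862  f(a)=+1.279e-13  f'(a)=-2.378e-01  a ← 62.922149 − (+1.279e-13/-2.378e-01) = 62.922149
converged: |Δa| < 1e-12 after 4 iterations
sag = a·(cosh(S/(2a)) − 1) = 62.922149·(cosh(0.697862) − 1) = 15.953930
T_max/T_min = cosh(S/(2a)) = 1.253550

a=62.922 sag=15.954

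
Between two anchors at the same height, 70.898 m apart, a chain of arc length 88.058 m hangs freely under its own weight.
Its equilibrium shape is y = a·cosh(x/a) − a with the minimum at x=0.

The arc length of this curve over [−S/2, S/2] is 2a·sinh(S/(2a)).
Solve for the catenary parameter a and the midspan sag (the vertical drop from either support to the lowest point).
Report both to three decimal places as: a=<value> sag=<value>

a=30.430 sag=23.092

seed: a₀ = √(S³/(24(L−S))) = √(70.898³/(24·17.160)) = 29.416210
iter 1: u=1.205084  f(a)=+1.290e+00  f'(a)=-1.345e+00  a ← 29.416210 − (+1.290e+00/-1.345e+00) = 30.375182
iter 2: u=1.167038  f(a)=+6.577e-02  f'(a)=-1.211e+00  a ← 30.375182 − (+6.577e-02/-1.211e+00) = 30.429482
iter 3: u=1.164956  f(a)=+1.913e-04  f'(a)=-1.204e+00  a ← 30.429482 − (+1.913e-04/-1.204e+00) = 30.429640
iter 4: u=1.164950  f(a)=+1.628e-09  f'(a)=-1.204e+00  a ← 30.429640 − (+1.628e-09/-1.204e+00) = 30.429640
iter 5: u=1.164950  f(a)=-1.421e-14  f'(a)=-1.204e+00  a ← 30.429640 − (-1.421e-14/-1.204e+00) = 30.429640
converged: |Δa| < 1e-12 after 5 iterations
sag = a·(cosh(S/(2a)) − 1) = 30.429640·(cosh(1.164950) − 1) = 23.091532
T_max/T_min = cosh(S/(2a)) = 1.758850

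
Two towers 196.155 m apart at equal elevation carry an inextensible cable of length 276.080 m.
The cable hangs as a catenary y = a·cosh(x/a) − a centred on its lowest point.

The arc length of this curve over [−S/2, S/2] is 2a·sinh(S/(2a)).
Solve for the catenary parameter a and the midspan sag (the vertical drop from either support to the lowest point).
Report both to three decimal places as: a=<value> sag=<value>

seed: a₀ = √(S³/(24(L−S))) = √(196.155³/(24·79.925)) = 62.726655
iter 1: u=1.563570  f(a)=+1.036e+01  f'(a)=-3.228e+00  a ← 62.726655 − (+1.036e+01/-3.228e+00) = 65.935240
iter 2: u=1.487482  f(a)=+8.478e-01  f'(a)=-2.720e+00  a ← 65.935240 − (+8.478e-01/-2.720e+00) = 66.246990
iter 3: u=1.480482  f(a)=+6.799e-03  f'(a)=-2.676e+00  a ← 66.246990 − (+6.799e-03/-2.676e+00) = 66.249531
iter 4: u=1.480426  f(a)=+4.450e-07  f'(a)=-2.676e+00  a ← 66.249531 − (+4.450e-07/-2.676e+00) = 66.249531
iter 5: u=1.480426  f(a)=+0.000e+00  f'(a)=-2.676e+00  a ← 66.249531 − (+0.000e+00/-2.676e+00) = 66.249531
converged: |Δa| < 1e-12 after 5 iterations
sag = a·(cosh(S/(2a)) − 1) = 66.249531·(cosh(1.480426) − 1) = 86.864943
T_max/T_min = cosh(S/(2a)) = 2.311178

a=66.250 sag=86.865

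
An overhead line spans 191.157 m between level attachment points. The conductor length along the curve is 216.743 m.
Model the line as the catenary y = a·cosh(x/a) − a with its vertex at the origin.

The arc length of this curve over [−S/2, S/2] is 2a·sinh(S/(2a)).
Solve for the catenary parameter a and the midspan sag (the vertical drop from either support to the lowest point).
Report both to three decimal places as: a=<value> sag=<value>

seed: a₀ = √(S³/(24(L−S))) = √(191.157³/(24·25.586)) = 106.654330
iter 1: u=0.896152  f(a)=+1.047e+00  f'(a)=-5.194e-01  a ← 106.654330 − (+1.047e+00/-5.194e-01) = 108.670432
iter 2: u=0.879526  f(a)=+3.043e-02  f'(a)=-4.897e-01  a ← 108.670432 − (+3.043e-02/-4.897e-01) = 108.732583
iter 3: u=0.879024  f(a)=+2.740e-05  f'(a)=-4.888e-01  a ← 108.732583 − (+2.740e-05/-4.888e-01) = 108.732639
iter 4: u=0.879023  f(a)=+2.223e-11  f'(a)=-4.888e-01  a ← 108.732639 − (+2.223e-11/-4.888e-01) = 108.732639
converged: |Δa| < 1e-12 after 4 iterations
sag = a·(cosh(S/(2a)) − 1) = 108.732639·(cosh(0.879023) − 1) = 44.783382
T_max/T_min = cosh(S/(2a)) = 1.411867

a=108.733 sag=44.783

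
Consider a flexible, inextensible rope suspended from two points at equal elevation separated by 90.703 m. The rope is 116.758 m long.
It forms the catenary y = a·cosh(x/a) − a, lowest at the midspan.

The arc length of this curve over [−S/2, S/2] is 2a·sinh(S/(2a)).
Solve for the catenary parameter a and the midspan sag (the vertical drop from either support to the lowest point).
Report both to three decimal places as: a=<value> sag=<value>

a=35.944 sag=32.613

seed: a₀ = √(S³/(24(L−S))) = √(90.703³/(24·26.055)) = 34.544691
iter 1: u=1.312836  f(a)=+2.340e+00  f'(a)=-1.785e+00  a ← 34.544691 − (+2.340e+00/-1.785e+00) = 35.855461
iter 2: u=1.264842  f(a)=+1.398e-01  f'(a)=-1.578e+00  a ← 35.855461 − (+1.398e-01/-1.578e+00) = 35.944055
iter 3: u=1.261725  f(a)=+5.688e-04  f'(a)=-1.565e+00  a ← 35.944055 − (+5.688e-04/-1.565e+00) = 35.944418
iter 4: u=1.261712  f(a)=+9.505e-09  f'(a)=-1.565e+00  a ← 35.944418 − (+9.505e-09/-1.565e+00) = 35.944418
iter 5: u=1.261712  f(a)=+0.000e+00  f'(a)=-1.565e+00  a ← 35.944418 − (+0.000e+00/-1.565e+00) = 35.944418
converged: |Δa| < 1e-12 after 5 iterations
sag = a·(cosh(S/(2a)) − 1) = 35.944418·(cosh(1.261712) − 1) = 32.612922
T_max/T_min = cosh(S/(2a)) = 1.907315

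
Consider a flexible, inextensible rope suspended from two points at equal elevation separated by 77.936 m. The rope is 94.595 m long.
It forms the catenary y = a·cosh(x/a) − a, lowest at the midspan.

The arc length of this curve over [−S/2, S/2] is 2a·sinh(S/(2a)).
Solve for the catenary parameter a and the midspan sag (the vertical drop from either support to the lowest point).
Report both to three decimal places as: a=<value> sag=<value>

seed: a₀ = √(S³/(24(L−S))) = √(77.936³/(24·16.659)) = 34.409399
iter 1: u=1.132481  f(a)=+1.101e+00  f'(a)=-1.098e+00  a ← 34.409399 − (+1.101e+00/-1.098e+00) = 35.412301
iter 2: u=1.100409  f(a)=+4.999e-02  f'(a)=-1.001e+00  a ← 35.412301 − (+4.999e-02/-1.001e+00) = 35.462260
iter 3: u=1.098858  f(a)=+1.138e-04  f'(a)=-9.961e-01  a ← 35.462260 − (+1.138e-04/-9.961e-01) = 35.462375
iter 4: u=1.098855  f(a)=+5.929e-10  f'(a)=-9.961e-01  a ← 35.462375 − (+5.929e-10/-9.961e-01) = 35.462375
iter 5: u=1.098855  f(a)=+0.000e+00  f'(a)=-9.961e-01  a ← 35.462375 − (+0.000e+00/-9.961e-01) = 35.462375
converged: |Δa| < 1e-12 after 5 iterations
sag = a·(cosh(S/(2a)) − 1) = 35.462375·(cosh(1.098855) − 1) = 23.653051
T_max/T_min = cosh(S/(2a)) = 1.666990

a=35.462 sag=23.653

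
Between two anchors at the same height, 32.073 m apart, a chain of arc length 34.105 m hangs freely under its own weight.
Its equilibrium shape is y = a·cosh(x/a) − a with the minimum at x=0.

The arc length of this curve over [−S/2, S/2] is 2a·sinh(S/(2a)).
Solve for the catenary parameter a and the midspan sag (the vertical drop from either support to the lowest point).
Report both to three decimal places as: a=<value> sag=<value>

a=26.254 sag=5.052

seed: a₀ = √(S³/(24(L−S))) = √(32.073³/(24·2.032)) = 26.010093
iter 1: u=0.616549  f(a)=+3.897e-02  f'(a)=-1.623e-01  a ← 26.010093 − (+3.897e-02/-1.623e-01) = 26.250269
iter 2: u=0.610908  f(a)=+5.464e-04  f'(a)=-1.577e-01  a ← 26.250269 − (+5.464e-04/-1.577e-01) = 26.253733
iter 3: u=0.610827  f(a)=+1.108e-07  f'(a)=-1.577e-01  a ← 26.253733 − (+1.108e-07/-1.577e-01) = 26.253734
iter 4: u=0.610827  f(a)=+7.105e-15  f'(a)=-1.577e-01  a ← 26.253734 − (+7.105e-15/-1.577e-01) = 26.253734
converged: |Δa| < 1e-12 after 4 iterations
sag = a·(cosh(S/(2a)) − 1) = 26.253734·(cosh(0.610827) − 1) = 5.051957
T_max/T_min = cosh(S/(2a)) = 1.192428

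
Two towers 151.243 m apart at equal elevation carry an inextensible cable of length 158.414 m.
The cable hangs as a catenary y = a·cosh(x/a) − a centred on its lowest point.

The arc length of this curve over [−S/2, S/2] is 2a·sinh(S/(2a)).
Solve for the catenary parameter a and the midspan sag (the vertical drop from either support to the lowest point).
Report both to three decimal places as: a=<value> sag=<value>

a=142.778 sag=20.499

seed: a₀ = √(S³/(24(L−S))) = √(151.243³/(24·7.171)) = 141.780807
iter 1: u=0.533369  f(a)=+1.027e-01  f'(a)=-1.041e-01  a ← 141.780807 − (+1.027e-01/-1.041e-01) = 142.767657
iter 2: u=0.529682  f(a)=+1.082e-03  f'(a)=-1.019e-01  a ← 142.767657 − (+1.082e-03/-1.019e-01) = 142.778278
iter 3: u=0.529643  f(a)=+1.230e-07  f'(a)=-1.019e-01  a ← 142.778278 − (+1.230e-07/-1.019e-01) = 142.778279
iter 4: u=0.529643  f(a)=+0.000e+00  f'(a)=-1.019e-01  a ← 142.778279 − (+0.000e+00/-1.019e-01) = 142.778279
converged: |Δa| < 1e-12 after 4 iterations
sag = a·(cosh(S/(2a)) − 1) = 142.778279·(cosh(0.529643) − 1) = 20.498743
T_max/T_min = cosh(S/(2a)) = 1.143570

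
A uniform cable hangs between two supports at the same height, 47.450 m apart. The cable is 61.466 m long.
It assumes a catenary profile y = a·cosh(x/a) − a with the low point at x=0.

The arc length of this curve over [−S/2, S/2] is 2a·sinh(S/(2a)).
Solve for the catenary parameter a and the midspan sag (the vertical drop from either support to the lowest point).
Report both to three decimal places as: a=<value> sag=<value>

seed: a₀ = √(S³/(24(L−S))) = √(47.450³/(24·14.016)) = 17.821188
iter 1: u=1.331280  f(a)=+1.296e+00  f'(a)=-1.870e+00  a ← 17.821188 − (+1.296e+00/-1.870e+00) = 18.514116
iter 2: u=1.281455  f(a)=+7.941e-02  f'(a)=-1.647e+00  a ← 18.514116 − (+7.941e-02/-1.647e+00) = 18.562324
iter 3: u=1.278127  f(a)=+3.413e-04  f'(a)=-1.633e+00  a ← 18.562324 − (+3.413e-04/-1.633e+00) = 18.562533
iter 4: u=1.278112  f(a)=+6.364e-09  f'(a)=-1.633e+00  a ← 18.562533 − (+6.364e-09/-1.633e+00) = 18.562533
iter 5: u=1.278112  f(a)=+7.105e-15  f'(a)=-1.633e+00  a ← 18.562533 − (+7.105e-15/-1.633e+00) = 18.562533
converged: |Δa| < 1e-12 after 5 iterations
sag = a·(cosh(S/(2a)) − 1) = 18.562533·(cosh(1.278112) − 1) = 17.341296
T_max/T_min = cosh(S/(2a)) = 1.934210

a=18.563 sag=17.341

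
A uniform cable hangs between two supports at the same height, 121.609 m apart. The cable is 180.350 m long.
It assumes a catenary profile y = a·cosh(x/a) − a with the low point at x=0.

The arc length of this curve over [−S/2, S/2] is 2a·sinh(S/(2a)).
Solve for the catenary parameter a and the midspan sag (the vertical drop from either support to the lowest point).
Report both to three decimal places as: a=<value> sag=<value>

seed: a₀ = √(S³/(24(L−S))) = √(121.609³/(24·58.741)) = 35.716779
iter 1: u=1.702407  f(a)=+9.124e+00  f'(a)=-4.347e+00  a ← 35.716779 − (+9.124e+00/-4.347e+00) = 37.815791
iter 2: u=1.607913  f(a)=+8.661e-01  f'(a)=-3.557e+00  a ← 37.815791 − (+8.661e-01/-3.557e+00) = 38.059271
iter 3: u=1.597626  f(a)=+9.613e-03  f'(a)=-3.479e+00  a ← 38.059271 − (+9.613e-03/-3.479e+00) = 38.062035
iter 4: u=1.597510  f(a)=+1.213e-06  f'(a)=-3.478e+00  a ← 38.062035 − (+1.213e-06/-3.478e+00) = 38.062035
iter 5: u=1.597510  f(a)=+2.842e-14  f'(a)=-3.478e+00  a ← 38.062035 − (+2.842e-14/-3.478e+00) = 38.062035
converged: |Δa| < 1e-12 after 5 iterations
sag = a·(cosh(S/(2a)) − 1) = 38.062035·(cosh(1.597510) − 1) = 59.816712
T_max/T_min = cosh(S/(2a)) = 2.571558

a=38.062 sag=59.817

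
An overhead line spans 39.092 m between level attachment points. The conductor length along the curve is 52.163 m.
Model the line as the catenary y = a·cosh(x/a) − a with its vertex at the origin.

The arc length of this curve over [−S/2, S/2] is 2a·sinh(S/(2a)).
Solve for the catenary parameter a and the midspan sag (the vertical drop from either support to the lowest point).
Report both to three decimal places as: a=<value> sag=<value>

a=14.445 sag=15.370

seed: a₀ = √(S³/(24(L−S))) = √(39.092³/(24·13.071)) = 13.799769
iter 1: u=1.416401  f(a)=+1.376e+00  f'(a)=-2.303e+00  a ← 13.799769 − (+1.376e+00/-2.303e+00) = 14.397135
iter 2: u=1.357631  f(a)=+9.436e-02  f'(a)=-1.997e+00  a ← 14.397135 − (+9.436e-02/-1.997e+00) = 14.444395
iter 3: u=1.353189  f(a)=+5.164e-04  f'(a)=-1.975e+00  a ← 14.444395 − (+5.164e-04/-1.975e+00) = 14.444656
iter 4: u=1.353165  f(a)=+1.565e-08  f'(a)=-1.975e+00  a ← 14.444656 − (+1.565e-08/-1.975e+00) = 14.444656
iter 5: u=1.353165  f(a)=+0.000e+00  f'(a)=-1.975e+00  a ← 14.444656 − (+0.000e+00/-1.975e+00) = 14.444656
converged: |Δa| < 1e-12 after 5 iterations
sag = a·(cosh(S/(2a)) − 1) = 14.444656·(cosh(1.353165) − 1) = 15.369648
T_max/T_min = cosh(S/(2a)) = 2.064037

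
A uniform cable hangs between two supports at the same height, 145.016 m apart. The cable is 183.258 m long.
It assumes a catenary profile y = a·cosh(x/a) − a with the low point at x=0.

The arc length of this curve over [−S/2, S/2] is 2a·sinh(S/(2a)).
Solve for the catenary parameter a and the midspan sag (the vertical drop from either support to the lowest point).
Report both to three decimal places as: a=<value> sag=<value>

a=59.797 sag=49.617

seed: a₀ = √(S³/(24(L−S))) = √(145.016³/(24·38.242)) = 57.643184
iter 1: u=1.257876  f(a)=+3.142e+00  f'(a)=-1.549e+00  a ← 57.643184 − (+3.142e+00/-1.549e+00) = 59.671538
iter 2: u=1.215119  f(a)=+1.735e-01  f'(a)=-1.382e+00  a ← 59.671538 − (+1.735e-01/-1.382e+00) = 59.797024
iter 3: u=1.212569  f(a)=+5.970e-04  f'(a)=-1.373e+00  a ← 59.797024 − (+5.970e-04/-1.373e+00) = 59.797459
iter 4: u=1.212560  f(a)=+7.126e-09  f'(a)=-1.373e+00  a ← 59.797459 − (+7.126e-09/-1.373e+00) = 59.797459
iter 5: u=1.212560  f(a)=+2.842e-14  f'(a)=-1.373e+00  a ← 59.797459 − (+2.842e-14/-1.373e+00) = 59.797459
converged: |Δa| < 1e-12 after 5 iterations
sag = a·(cosh(S/(2a)) − 1) = 59.797459·(cosh(1.212560) − 1) = 49.617392
T_max/T_min = cosh(S/(2a)) = 1.829758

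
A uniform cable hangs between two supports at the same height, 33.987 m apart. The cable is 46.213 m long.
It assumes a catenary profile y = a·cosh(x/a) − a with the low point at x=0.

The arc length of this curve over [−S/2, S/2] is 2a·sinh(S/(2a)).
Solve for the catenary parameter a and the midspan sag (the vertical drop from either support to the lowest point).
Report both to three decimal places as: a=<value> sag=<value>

a=12.146 sag=13.958

seed: a₀ = √(S³/(24(L−S))) = √(33.987³/(24·12.226)) = 11.567019
iter 1: u=1.469134  f(a)=+1.389e+00  f'(a)=-2.607e+00  a ← 11.567019 − (+1.389e+00/-2.607e+00) = 12.099959
iter 2: u=1.404426  f(a)=+1.018e-01  f'(a)=-2.238e+00  a ← 12.099959 − (+1.018e-01/-2.238e+00) = 12.145447
iter 3: u=1.399166  f(a)=+6.418e-04  f'(a)=-2.209e+00  a ← 12.145447 − (+6.418e-04/-2.209e+00) = 12.145738
iter 4: u=1.399133  f(a)=+2.588e-08  f'(a)=-2.209e+00  a ← 12.145738 − (+2.588e-08/-2.209e+00) = 12.145738
iter 5: u=1.399133  f(a)=-7.105e-15  f'(a)=-2.209e+00  a ← 12.145738 − (-7.105e-15/-2.209e+00) = 12.145738
converged: |Δa| < 1e-12 after 5 iterations
sag = a·(cosh(S/(2a)) − 1) = 12.145738·(cosh(1.399133) − 1) = 13.958463
T_max/T_min = cosh(S/(2a)) = 2.149248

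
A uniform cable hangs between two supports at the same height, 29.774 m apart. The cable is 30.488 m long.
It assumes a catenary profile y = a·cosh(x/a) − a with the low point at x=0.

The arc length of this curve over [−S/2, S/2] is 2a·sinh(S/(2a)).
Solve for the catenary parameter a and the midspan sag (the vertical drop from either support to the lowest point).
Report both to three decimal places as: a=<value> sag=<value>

a=39.387 sag=2.847

seed: a₀ = √(S³/(24(L−S))) = √(29.774³/(24·0.714)) = 39.246511
iter 1: u=0.379320  f(a)=+5.154e-03  f'(a)=-3.691e-02  a ← 39.246511 − (+5.154e-03/-3.691e-02) = 39.386149
iter 2: u=0.377976  f(a)=+2.764e-05  f'(a)=-3.652e-02  a ← 39.386149 − (+2.764e-05/-3.652e-02) = 39.386906
iter 3: u=0.377968  f(a)=+8.042e-10  f'(a)=-3.651e-02  a ← 39.386906 − (+8.042e-10/-3.651e-02) = 39.386906
iter 4: u=0.377968  f(a)=-3.553e-15  f'(a)=-3.651e-02  a ← 39.386906 − (-3.553e-15/-3.651e-02) = 39.386906
converged: |Δa| < 1e-12 after 4 iterations
sag = a·(cosh(S/(2a)) − 1) = 39.386906·(cosh(0.377968) − 1) = 2.847060
T_max/T_min = cosh(S/(2a)) = 1.072284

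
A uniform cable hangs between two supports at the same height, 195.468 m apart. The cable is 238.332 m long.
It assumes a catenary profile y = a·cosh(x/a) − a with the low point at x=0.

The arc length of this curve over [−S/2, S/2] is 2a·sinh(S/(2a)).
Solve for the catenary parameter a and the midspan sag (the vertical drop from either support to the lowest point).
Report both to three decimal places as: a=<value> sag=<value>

a=87.876 sag=60.187

seed: a₀ = √(S³/(24(L−S))) = √(195.468³/(24·42.864)) = 85.204304
iter 1: u=1.147055  f(a)=+2.910e+00  f'(a)=-1.145e+00  a ← 85.204304 − (+2.910e+00/-1.145e+00) = 87.745877
iter 2: u=1.113830  f(a)=+1.353e-01  f'(a)=-1.041e+00  a ← 87.745877 − (+1.353e-01/-1.041e+00) = 87.875863
iter 3: u=1.112183  f(a)=+3.239e-04  f'(a)=-1.036e+00  a ← 87.875863 − (+3.239e-04/-1.036e+00) = 87.876176
iter 4: u=1.112179  f(a)=+1.867e-09  f'(a)=-1.036e+00  a ← 87.876176 − (+1.867e-09/-1.036e+00) = 87.876176
iter 5: u=1.112179  f(a)=+0.000e+00  f'(a)=-1.036e+00  a ← 87.876176 − (+0.000e+00/-1.036e+00) = 87.876176
converged: |Δa| < 1e-12 after 5 iterations
sag = a·(cosh(S/(2a)) − 1) = 87.876176·(cosh(1.112179) − 1) = 60.187182
T_max/T_min = cosh(S/(2a)) = 1.684909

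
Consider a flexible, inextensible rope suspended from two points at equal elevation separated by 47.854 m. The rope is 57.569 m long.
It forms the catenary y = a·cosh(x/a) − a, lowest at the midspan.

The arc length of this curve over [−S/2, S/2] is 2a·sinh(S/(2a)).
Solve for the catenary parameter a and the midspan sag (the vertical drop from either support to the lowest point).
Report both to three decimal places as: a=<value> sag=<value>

a=22.311 sag=14.108

seed: a₀ = √(S³/(24(L−S))) = √(47.854³/(24·9.715)) = 21.679554
iter 1: u=1.103667  f(a)=+6.091e-01  f'(a)=-1.010e+00  a ← 21.679554 − (+6.091e-01/-1.010e+00) = 22.282502
iter 2: u=1.073802  f(a)=+2.634e-02  f'(a)=-9.246e-01  a ← 22.282502 − (+2.634e-02/-9.246e-01) = 22.310986
iter 3: u=1.072431  f(a)=+5.416e-05  f'(a)=-9.208e-01  a ← 22.310986 − (+5.416e-05/-9.208e-01) = 22.311045
iter 4: u=1.072428  f(a)=+2.301e-10  f'(a)=-9.208e-01  a ← 22.311045 − (+2.301e-10/-9.208e-01) = 22.311045
iter 5: u=1.072428  f(a)=-7.105e-15  f'(a)=-9.208e-01  a ← 22.311045 − (-7.105e-15/-9.208e-01) = 22.311045
converged: |Δa| < 1e-12 after 5 iterations
sag = a·(cosh(S/(2a)) − 1) = 22.311045·(cosh(1.072428) − 1) = 14.107771
T_max/T_min = cosh(S/(2a)) = 1.632322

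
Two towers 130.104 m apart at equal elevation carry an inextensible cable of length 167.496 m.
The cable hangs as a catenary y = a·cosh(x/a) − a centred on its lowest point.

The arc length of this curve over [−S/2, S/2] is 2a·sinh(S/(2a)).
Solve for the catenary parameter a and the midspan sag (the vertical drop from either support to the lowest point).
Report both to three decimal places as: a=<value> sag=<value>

seed: a₀ = √(S³/(24(L−S))) = √(130.104³/(24·37.392)) = 49.538289
iter 1: u=1.313166  f(a)=+3.360e+00  f'(a)=-1.786e+00  a ← 49.538289 − (+3.360e+00/-1.786e+00) = 51.418808
iter 2: u=1.265140  f(a)=+2.008e-01  f'(a)=-1.579e+00  a ← 51.418808 − (+2.008e-01/-1.579e+00) = 51.545977
iter 3: u=1.262019  f(a)=+8.179e-04  f'(a)=-1.566e+00  a ← 51.545977 − (+8.179e-04/-1.566e+00) = 51.546500
iter 4: u=1.262006  f(a)=+1.369e-08  f'(a)=-1.566e+00  a ← 51.546500 − (+1.369e-08/-1.566e+00) = 51.546500
iter 5: u=1.262006  f(a)=-2.842e-14  f'(a)=-1.566e+00  a ← 51.546500 − (-2.842e-14/-1.566e+00) = 51.546500
converged: |Δa| < 1e-12 after 5 iterations
sag = a·(cosh(S/(2a)) − 1) = 51.546500·(cosh(1.262006) − 1) = 46.793569
T_max/T_min = cosh(S/(2a)) = 1.907793

a=51.546 sag=46.794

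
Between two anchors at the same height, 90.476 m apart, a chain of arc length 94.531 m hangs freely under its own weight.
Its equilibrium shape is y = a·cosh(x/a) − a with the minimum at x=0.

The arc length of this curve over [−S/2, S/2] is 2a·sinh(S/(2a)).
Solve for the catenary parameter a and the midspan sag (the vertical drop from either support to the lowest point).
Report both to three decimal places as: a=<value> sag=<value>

a=87.817 sag=11.912

seed: a₀ = √(S³/(24(L−S))) = √(90.476³/(24·4.055)) = 87.236662
iter 1: u=0.518566  f(a)=+5.487e-02  f'(a)=-9.549e-02  a ← 87.236662 − (+5.487e-02/-9.549e-02) = 87.811301
iter 2: u=0.515173  f(a)=+5.469e-04  f'(a)=-9.359e-02  a ← 87.811301 − (+5.469e-04/-9.359e-02) = 87.817145
iter 3: u=0.515139  f(a)=+5.554e-08  f'(a)=-9.358e-02  a ← 87.817145 − (+5.554e-08/-9.358e-02) = 87.817145
iter 4: u=0.515139  f(a)=+0.000e+00  f'(a)=-9.358e-02  a ← 87.817145 − (+0.000e+00/-9.358e-02) = 87.817145
converged: |Δa| < 1e-12 after 4 iterations
sag = a·(cosh(S/(2a)) − 1) = 87.817145·(cosh(0.515139) − 1) = 11.911880
T_max/T_min = cosh(S/(2a)) = 1.135644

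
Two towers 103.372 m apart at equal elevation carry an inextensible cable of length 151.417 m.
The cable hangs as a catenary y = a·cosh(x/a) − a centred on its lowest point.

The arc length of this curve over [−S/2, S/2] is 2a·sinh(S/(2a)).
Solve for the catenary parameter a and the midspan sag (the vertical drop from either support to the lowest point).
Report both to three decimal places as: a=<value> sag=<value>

seed: a₀ = √(S³/(24(L−S))) = √(103.372³/(24·48.045)) = 30.950998
iter 1: u=1.669930  f(a)=+7.162e+00  f'(a)=-4.061e+00  a ← 30.950998 − (+7.162e+00/-4.061e+00) = 32.714415
iter 2: u=1.579915  f(a)=+6.576e-01  f'(a)=-3.347e+00  a ← 32.714415 − (+6.576e-01/-3.347e+00) = 32.910920
iter 3: u=1.570482  f(a)=+6.784e-03  f'(a)=-3.278e+00  a ← 32.910920 − (+6.784e-03/-3.278e+00) = 32.912990
iter 4: u=1.570383  f(a)=+7.383e-07  f'(a)=-3.277e+00  a ← 32.912990 − (+7.383e-07/-3.277e+00) = 32.912990
iter 5: u=1.570383  f(a)=+2.842e-14  f'(a)=-3.277e+00  a ← 32.912990 − (+2.842e-14/-3.277e+00) = 32.912990
converged: |Δa| < 1e-12 after 5 iterations
sag = a·(cosh(S/(2a)) − 1) = 32.912990·(cosh(1.570383) − 1) = 49.640277
T_max/T_min = cosh(S/(2a)) = 2.508228

a=32.913 sag=49.640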